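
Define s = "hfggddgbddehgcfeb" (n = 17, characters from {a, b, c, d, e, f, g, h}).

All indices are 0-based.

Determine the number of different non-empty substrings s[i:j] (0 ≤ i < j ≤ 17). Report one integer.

rank→(start, suffix):
  0 → (16, 'b')
  1 → (7, 'bddehgcfeb')
  2 → (13, 'cfeb')
  3 → (8, 'ddehgcfeb')
  4 → (4, 'ddgbddehgcfeb')
  5 → (9, 'dehgcfeb')
  6 → (5, 'dgbddehgcfeb')
  7 → (15, 'eb')
  8 → (10, 'ehgcfeb')
  9 → (14, 'feb')
  10 → (1, 'fggddgbddehgcfeb')
  11 → (6, 'gbddehgcfeb')
  12 → (12, 'gcfeb')
  13 → (3, 'gddgbddehgcfeb')
  14 → (2, 'ggddgbddehgcfeb')
  15 → (0, 'hfggddgbddehgcfeb')
  16 → (11, 'hgcfeb')

SA = [16, 7, 13, 8, 4, 9, 5, 15, 10, 14, 1, 6, 12, 3, 2, 0, 11]
rank  pair      lcp
   1  s[16:],s[7:]  1  'b'
   2  s[7:],s[13:]  0  ''
   3  s[13:],s[8:]  0  ''
   4  s[8:],s[4:]  2  'dd'
   5  s[4:],s[9:]  1  'd'
   6  s[9:],s[5:]  1  'd'
   7  s[5:],s[15:]  0  ''
   8  s[15:],s[10:]  1  'e'
   9  s[10:],s[14:]  0  ''
  10  s[14:],s[1:]  1  'f'
  11  s[1:],s[6:]  0  ''
  12  s[6:],s[12:]  1  'g'
  13  s[12:],s[3:]  1  'g'
  14  s[3:],s[2:]  1  'g'
  15  s[2:],s[0:]  0  ''
  16  s[0:],s[11:]  1  'h'

n(n+1)/2 = 17·18/2 = 153
Σ LCP = 0 + 1 + 0 + 0 + 2 + 1 + 1 + 0 + 1 + 0 + 1 + 0 + 1 + 1 + 1 + 0 + 1 = 11
distinct = 153 − 11 = 142

142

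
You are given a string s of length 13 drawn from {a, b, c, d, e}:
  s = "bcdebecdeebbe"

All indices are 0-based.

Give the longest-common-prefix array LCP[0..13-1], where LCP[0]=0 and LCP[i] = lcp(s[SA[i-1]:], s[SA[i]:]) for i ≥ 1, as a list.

sorted suffixes:
  #0 SA[0]=10  'bbe'
  #1 SA[1]=0  'bcdebecdeebbe'
  #2 SA[2]=11  'be'
  #3 SA[3]=4  'becdeebbe'
  #4 SA[4]=1  'cdebecdeebbe'
  #5 SA[5]=6  'cdeebbe'
  #6 SA[6]=2  'debecdeebbe'
  #7 SA[7]=7  'deebbe'
  #8 SA[8]=12  'e'
  #9 SA[9]=9  'ebbe'
  #10 SA[10]=3  'ebecdeebbe'
  #11 SA[11]=5  'ecdeebbe'
  #12 SA[12]=8  'eebbe'

SA = [10, 0, 11, 4, 1, 6, 2, 7, 12, 9, 3, 5, 8]
[i] adj suffixes → lcp
  [1] 10/0 → 1 ('b')
  [2] 0/11 → 1 ('b')
  [3] 11/4 → 2 ('be')
  [4] 4/1 → 0 ('')
  [5] 1/6 → 3 ('cde')
  [6] 6/2 → 0 ('')
  [7] 2/7 → 2 ('de')
  [8] 7/12 → 0 ('')
  [9] 12/9 → 1 ('e')
  [10] 9/3 → 2 ('eb')
  [11] 3/5 → 1 ('e')
  [12] 5/8 → 1 ('e')

[0, 1, 1, 2, 0, 3, 0, 2, 0, 1, 2, 1, 1]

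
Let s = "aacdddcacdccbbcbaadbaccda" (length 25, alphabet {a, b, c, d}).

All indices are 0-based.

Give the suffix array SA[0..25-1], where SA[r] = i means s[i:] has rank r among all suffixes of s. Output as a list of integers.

rank | idx | suffix
   0 |  24 | a
   1 |   0 | aacdddcacdccbbcbaadbaccda
   2 |  16 | aadbaccda
   3 |  20 | accda
   4 |   7 | acdccbbcbaadbaccda
   5 |   1 | acdddcacdccbbcbaadbaccda
   6 |  17 | adbaccda
   7 |  15 | baadbaccda
   8 |  19 | baccda
   9 |  12 | bbcbaadbaccda
  10 |  13 | bcbaadbaccda
  11 |   6 | cacdccbbcbaadbaccda
  12 |  14 | cbaadbaccda
  13 |  11 | cbbcbaadbaccda
  14 |  10 | ccbbcbaadbaccda
  15 |  21 | ccda
  16 |  22 | cda
  17 |   8 | cdccbbcbaadbaccda
  18 |   2 | cdddcacdccbbcbaadbaccda
  19 |  23 | da
  20 |  18 | dbaccda
  21 |   5 | dcacdccbbcbaadbaccda
  22 |   9 | dccbbcbaadbaccda
  23 |   4 | ddcacdccbbcbaadbaccda
  24 |   3 | dddcacdccbbcbaadbaccda

[24, 0, 16, 20, 7, 1, 17, 15, 19, 12, 13, 6, 14, 11, 10, 21, 22, 8, 2, 23, 18, 5, 9, 4, 3]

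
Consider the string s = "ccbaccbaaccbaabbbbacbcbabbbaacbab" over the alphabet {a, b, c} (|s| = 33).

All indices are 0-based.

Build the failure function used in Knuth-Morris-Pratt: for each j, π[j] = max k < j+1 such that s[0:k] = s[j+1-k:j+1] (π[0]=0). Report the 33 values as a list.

[0, 1, 0, 0, 1, 2, 3, 4, 0, 1, 2, 3, 4, 0, 0, 0, 0, 0, 0, 1, 0, 1, 0, 0, 0, 0, 0, 0, 0, 1, 0, 0, 0]

π[0] = 0
j=1 s[j]='c': π[1]=1 (border 'c')
j=2 s[j]='b': k: 1→0; π[2]=0 (border '')
j=3 s[j]='a': π[3]=0 (border '')
j=4 s[j]='c': π[4]=1 (border 'c')
j=5 s[j]='c': π[5]=2 (border 'cc')
j=6 s[j]='b': π[6]=3 (border 'ccb')
j=7 s[j]='a': π[7]=4 (border 'ccba')
j=8 s[j]='a': k: 4→0; π[8]=0 (border '')
j=9 s[j]='c': π[9]=1 (border 'c')
j=10 s[j]='c': π[10]=2 (border 'cc')
j=11 s[j]='b': π[11]=3 (border 'ccb')
j=12 s[j]='a': π[12]=4 (border 'ccba')
j=13 s[j]='a': k: 4→0; π[13]=0 (border '')
j=14 s[j]='b': π[14]=0 (border '')
j=15 s[j]='b': π[15]=0 (border '')
j=16 s[j]='b': π[16]=0 (border '')
j=17 s[j]='b': π[17]=0 (border '')
j=18 s[j]='a': π[18]=0 (border '')
j=19 s[j]='c': π[19]=1 (border 'c')
j=20 s[j]='b': k: 1→0; π[20]=0 (border '')
j=21 s[j]='c': π[21]=1 (border 'c')
j=22 s[j]='b': k: 1→0; π[22]=0 (border '')
j=23 s[j]='a': π[23]=0 (border '')
j=24 s[j]='b': π[24]=0 (border '')
j=25 s[j]='b': π[25]=0 (border '')
j=26 s[j]='b': π[26]=0 (border '')
j=27 s[j]='a': π[27]=0 (border '')
j=28 s[j]='a': π[28]=0 (border '')
j=29 s[j]='c': π[29]=1 (border 'c')
j=30 s[j]='b': k: 1→0; π[30]=0 (border '')
j=31 s[j]='a': π[31]=0 (border '')
j=32 s[j]='b': π[32]=0 (border '')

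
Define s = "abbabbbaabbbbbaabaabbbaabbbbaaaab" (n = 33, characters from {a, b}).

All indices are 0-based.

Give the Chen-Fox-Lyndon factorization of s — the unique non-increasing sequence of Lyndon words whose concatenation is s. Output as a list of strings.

emit factor 1: 'abbabbb' (i=0, period=7)
emit factor 2: 'aabbbbb' (i=7, period=7)
emit factor 3: 'aabaabbbaabbbb' (i=14, period=14)
emit factor 4: 'aaaab' (i=28, period=5)

["abbabbb", "aabbbbb", "aabaabbbaabbbb", "aaaab"]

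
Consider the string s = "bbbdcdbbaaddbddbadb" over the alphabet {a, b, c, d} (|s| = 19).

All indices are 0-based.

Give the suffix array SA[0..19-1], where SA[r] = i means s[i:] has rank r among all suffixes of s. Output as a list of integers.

rank | idx | suffix
   0 |   8 | aaddbddbadb
   1 |  16 | adb
   2 |   9 | addbddbadb
   3 |  18 | b
   4 |   7 | baaddbddbadb
   5 |  15 | badb
   6 |   6 | bbaaddbddbadb
   7 |   0 | bbbdcdbbaaddbddbadb
   8 |   1 | bbdcdbbaaddbddbadb
   9 |   2 | bdcdbbaaddbddbadb
  10 |  12 | bddbadb
  11 |   4 | cdbbaaddbddbadb
  12 |  17 | db
  13 |  14 | dbadb
  14 |   5 | dbbaaddbddbadb
  15 |  11 | dbddbadb
  16 |   3 | dcdbbaaddbddbadb
  17 |  13 | ddbadb
  18 |  10 | ddbddbadb

[8, 16, 9, 18, 7, 15, 6, 0, 1, 2, 12, 4, 17, 14, 5, 11, 3, 13, 10]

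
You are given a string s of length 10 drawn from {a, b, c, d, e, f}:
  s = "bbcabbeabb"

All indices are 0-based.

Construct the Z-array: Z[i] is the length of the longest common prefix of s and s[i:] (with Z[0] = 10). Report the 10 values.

[10, 1, 0, 0, 2, 1, 0, 0, 2, 1]

Z[0]=10
i=1: fresh scan; Z[1]=1 extend→box=[1,2)
i=2: fresh scan; Z[2]=0
i=3: fresh scan; Z[3]=0
i=4: fresh scan; Z[4]=2 extend→box=[4,6)
i=5: min(r-i=1, Z[1]=1)=1; Z[5]=1
i=6: fresh scan; Z[6]=0
i=7: fresh scan; Z[7]=0
i=8: fresh scan; Z[8]=2 extend→box=[8,10)
i=9: min(r-i=1, Z[1]=1)=1; Z[9]=1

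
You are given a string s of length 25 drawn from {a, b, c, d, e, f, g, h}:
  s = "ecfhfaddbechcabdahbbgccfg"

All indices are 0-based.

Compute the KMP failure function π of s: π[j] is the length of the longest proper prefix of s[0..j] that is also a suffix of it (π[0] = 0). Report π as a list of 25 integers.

[0, 0, 0, 0, 0, 0, 0, 0, 0, 1, 2, 0, 0, 0, 0, 0, 0, 0, 0, 0, 0, 0, 0, 0, 0]

π[0] = 0
j=1 s[j]='c': π[1]=0 (border '')
j=2 s[j]='f': π[2]=0 (border '')
j=3 s[j]='h': π[3]=0 (border '')
j=4 s[j]='f': π[4]=0 (border '')
j=5 s[j]='a': π[5]=0 (border '')
j=6 s[j]='d': π[6]=0 (border '')
j=7 s[j]='d': π[7]=0 (border '')
j=8 s[j]='b': π[8]=0 (border '')
j=9 s[j]='e': π[9]=1 (border 'e')
j=10 s[j]='c': π[10]=2 (border 'ec')
j=11 s[j]='h': k: 2→0; π[11]=0 (border '')
j=12 s[j]='c': π[12]=0 (border '')
j=13 s[j]='a': π[13]=0 (border '')
j=14 s[j]='b': π[14]=0 (border '')
j=15 s[j]='d': π[15]=0 (border '')
j=16 s[j]='a': π[16]=0 (border '')
j=17 s[j]='h': π[17]=0 (border '')
j=18 s[j]='b': π[18]=0 (border '')
j=19 s[j]='b': π[19]=0 (border '')
j=20 s[j]='g': π[20]=0 (border '')
j=21 s[j]='c': π[21]=0 (border '')
j=22 s[j]='c': π[22]=0 (border '')
j=23 s[j]='f': π[23]=0 (border '')
j=24 s[j]='g': π[24]=0 (border '')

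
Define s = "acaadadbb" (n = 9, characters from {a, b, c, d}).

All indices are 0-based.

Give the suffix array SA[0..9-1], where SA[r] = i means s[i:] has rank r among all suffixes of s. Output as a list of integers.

[2, 0, 3, 5, 8, 7, 1, 4, 6]

rank→(start, suffix):
  0 → (2, 'aadadbb')
  1 → (0, 'acaadadbb')
  2 → (3, 'adadbb')
  3 → (5, 'adbb')
  4 → (8, 'b')
  5 → (7, 'bb')
  6 → (1, 'caadadbb')
  7 → (4, 'dadbb')
  8 → (6, 'dbb')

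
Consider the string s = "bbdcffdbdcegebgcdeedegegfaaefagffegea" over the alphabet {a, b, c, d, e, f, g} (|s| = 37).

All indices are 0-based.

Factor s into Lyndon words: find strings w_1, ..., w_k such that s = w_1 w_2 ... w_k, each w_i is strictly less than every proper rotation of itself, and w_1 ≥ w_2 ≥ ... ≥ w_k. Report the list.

emit factor 1: 'bbdcffdbdcegebgcdeedegegf' (i=0, period=25)
emit factor 2: 'aaefagffege' (i=25, period=11)
emit factor 3: 'a' (i=36, period=1)

["bbdcffdbdcegebgcdeedegegf", "aaefagffege", "a"]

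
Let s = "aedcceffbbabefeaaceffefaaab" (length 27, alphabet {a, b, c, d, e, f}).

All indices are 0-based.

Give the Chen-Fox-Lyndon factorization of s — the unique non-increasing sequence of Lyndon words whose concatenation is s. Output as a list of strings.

emit factor 1: 'aedcceffbb' (i=0, period=10)
emit factor 2: 'abefe' (i=10, period=5)
emit factor 3: 'aaceffef' (i=15, period=8)
emit factor 4: 'aaab' (i=23, period=4)

["aedcceffbb", "abefe", "aaceffef", "aaab"]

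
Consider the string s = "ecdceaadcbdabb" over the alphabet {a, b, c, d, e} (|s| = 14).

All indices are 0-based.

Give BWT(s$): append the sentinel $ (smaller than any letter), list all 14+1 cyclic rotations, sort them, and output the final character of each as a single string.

rank  rotation         last
    0  $ecdceaadcbdabb  b
    1  aadcbdabb$ecdce  e
    2  abb$ecdceaadcbd  d
    3  adcbdabb$ecdcea  a
    4  b$ecdceaadcbdab  b
    5  bb$ecdceaadcbda  a
    6  bdabb$ecdceaadc  c
    7  cbdabb$ecdceaad  d
    8  cdceaadcbdabb$e  e
    9  ceaadcbdabb$ecd  d
   10  dabb$ecdceaadcb  b
   11  dcbdabb$ecdceaa  a
   12  dceaadcbdabb$ec  c
   13  eaadcbdabb$ecdc  c
   14  ecdceaadcbdabb$  $

bedabacdedbacc$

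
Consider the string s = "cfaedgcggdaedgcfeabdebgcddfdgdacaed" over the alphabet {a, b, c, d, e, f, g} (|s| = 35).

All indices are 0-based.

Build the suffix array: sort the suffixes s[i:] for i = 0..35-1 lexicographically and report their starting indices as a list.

[17, 30, 32, 10, 2, 18, 21, 31, 23, 0, 14, 6, 34, 29, 9, 24, 19, 25, 12, 4, 27, 16, 20, 33, 11, 3, 1, 26, 15, 22, 13, 5, 28, 8, 7]

rank→(start, suffix):
  0 → (17, 'abdebgcddfdgdacaed')
  1 → (30, 'acaed')
  2 → (32, 'aed')
  3 → (10, 'aedgcfeabdebgcddfdgdacaed')
  4 → (2, 'aedgcggdaedgcfeabdebgcddfdgdacaed')
  5 → (18, 'bdebgcddfdgdacaed')
  6 → (21, 'bgcddfdgdacaed')
  7 → (31, 'caed')
  8 → (23, 'cddfdgdacaed')
  9 → (0, 'cfaedgcggdaedgcfeabdebgcddfdgdacaed')
  10 → (14, 'cfeabdebgcddfdgdacaed')
  11 → (6, 'cggdaedgcfeabdebgcddfdgdacaed')
  12 → (34, 'd')
  13 → (29, 'dacaed')
  14 → (9, 'daedgcfeabdebgcddfdgdacaed')
  15 → (24, 'ddfdgdacaed')
  16 → (19, 'debgcddfdgdacaed')
  17 → (25, 'dfdgdacaed')
  18 → (12, 'dgcfeabdebgcddfdgdacaed')
  19 → (4, 'dgcggdaedgcfeabdebgcddfdgdacaed')
  20 → (27, 'dgdacaed')
  21 → (16, 'eabdebgcddfdgdacaed')
  22 → (20, 'ebgcddfdgdacaed')
  23 → (33, 'ed')
  24 → (11, 'edgcfeabdebgcddfdgdacaed')
  25 → (3, 'edgcggdaedgcfeabdebgcddfdgdacaed')
  26 → (1, 'faedgcggdaedgcfeabdebgcddfdgdacaed')
  27 → (26, 'fdgdacaed')
  28 → (15, 'feabdebgcddfdgdacaed')
  29 → (22, 'gcddfdgdacaed')
  30 → (13, 'gcfeabdebgcddfdgdacaed')
  31 → (5, 'gcggdaedgcfeabdebgcddfdgdacaed')
  32 → (28, 'gdacaed')
  33 → (8, 'gdaedgcfeabdebgcddfdgdacaed')
  34 → (7, 'ggdaedgcfeabdebgcddfdgdacaed')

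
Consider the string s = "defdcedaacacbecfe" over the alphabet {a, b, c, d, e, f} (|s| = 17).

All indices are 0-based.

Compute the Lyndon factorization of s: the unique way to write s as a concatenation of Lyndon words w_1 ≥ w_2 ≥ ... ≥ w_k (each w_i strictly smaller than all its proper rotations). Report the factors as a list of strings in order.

["def", "d", "ced", "aacacbecfe"]

emit factor 1: 'def' (i=0, period=3)
emit factor 2: 'd' (i=3, period=1)
emit factor 3: 'ced' (i=4, period=3)
emit factor 4: 'aacacbecfe' (i=7, period=10)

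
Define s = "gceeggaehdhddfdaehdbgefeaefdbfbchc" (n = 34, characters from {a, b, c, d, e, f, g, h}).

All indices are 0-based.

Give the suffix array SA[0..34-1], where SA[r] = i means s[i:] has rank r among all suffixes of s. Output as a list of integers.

rank→(start, suffix):
  0 → (24, 'aefdbfbchc')
  1 → (15, 'aehdbgefeaefdbfbchc')
  2 → (6, 'aehdhddfdaehdbgefeaefdbfbchc')
  3 → (30, 'bchc')
  4 → (28, 'bfbchc')
  5 → (19, 'bgefeaefdbfbchc')
  6 → (33, 'c')
  7 → (1, 'ceeggaehdhddfdaehdbgefeaefdbfbchc')
  8 → (31, 'chc')
  9 → (14, 'daehdbgefeaefdbfbchc')
  10 → (27, 'dbfbchc')
  11 → (18, 'dbgefeaefdbfbchc')
  12 → (11, 'ddfdaehdbgefeaefdbfbchc')
  13 → (12, 'dfdaehdbgefeaefdbfbchc')
  14 → (9, 'dhddfdaehdbgefeaefdbfbchc')
  15 → (23, 'eaefdbfbchc')
  16 → (2, 'eeggaehdhddfdaehdbgefeaefdbfbchc')
  17 → (25, 'efdbfbchc')
  18 → (21, 'efeaefdbfbchc')
  19 → (3, 'eggaehdhddfdaehdbgefeaefdbfbchc')
  20 → (16, 'ehdbgefeaefdbfbchc')
  21 → (7, 'ehdhddfdaehdbgefeaefdbfbchc')
  22 → (29, 'fbchc')
  23 → (13, 'fdaehdbgefeaefdbfbchc')
  24 → (26, 'fdbfbchc')
  25 → (22, 'feaefdbfbchc')
  26 → (5, 'gaehdhddfdaehdbgefeaefdbfbchc')
  27 → (0, 'gceeggaehdhddfdaehdbgefeaefdbfbchc')
  28 → (20, 'gefeaefdbfbchc')
  29 → (4, 'ggaehdhddfdaehdbgefeaefdbfbchc')
  30 → (32, 'hc')
  31 → (17, 'hdbgefeaefdbfbchc')
  32 → (10, 'hddfdaehdbgefeaefdbfbchc')
  33 → (8, 'hdhddfdaehdbgefeaefdbfbchc')

[24, 15, 6, 30, 28, 19, 33, 1, 31, 14, 27, 18, 11, 12, 9, 23, 2, 25, 21, 3, 16, 7, 29, 13, 26, 22, 5, 0, 20, 4, 32, 17, 10, 8]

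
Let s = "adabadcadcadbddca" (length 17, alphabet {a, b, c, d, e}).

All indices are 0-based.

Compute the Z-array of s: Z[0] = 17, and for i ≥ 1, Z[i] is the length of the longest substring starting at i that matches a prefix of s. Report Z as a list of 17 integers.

[17, 0, 1, 0, 2, 0, 0, 2, 0, 0, 2, 0, 0, 0, 0, 0, 1]

Z[0]=17
i=1: i≥r, start 0; Z[1]=0
i=2: i≥r, start 0; Z[2]=1 grow→box=[2,3)
i=3: i≥r, start 0; Z[3]=0
i=4: i≥r, start 0; Z[4]=2 grow→box=[4,6)
i=5: min(r-i=1, Z[1]=0)=0; Z[5]=0
i=6: i≥r, start 0; Z[6]=0
i=7: i≥r, start 0; Z[7]=2 grow→box=[7,9)
i=8: min(r-i=1, Z[1]=0)=0; Z[8]=0
i=9: i≥r, start 0; Z[9]=0
i=10: i≥r, start 0; Z[10]=2 grow→box=[10,12)
i=11: min(r-i=1, Z[1]=0)=0; Z[11]=0
i=12: i≥r, start 0; Z[12]=0
i=13: i≥r, start 0; Z[13]=0
i=14: i≥r, start 0; Z[14]=0
i=15: i≥r, start 0; Z[15]=0
i=16: i≥r, start 0; Z[16]=1 grow→box=[16,17)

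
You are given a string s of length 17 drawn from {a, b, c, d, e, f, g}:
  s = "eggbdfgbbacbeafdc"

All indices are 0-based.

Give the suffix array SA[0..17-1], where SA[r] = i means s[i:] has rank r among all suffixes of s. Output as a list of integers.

sorted suffixes:
  #0 SA[0]=9  'acbeafdc'
  #1 SA[1]=13  'afdc'
  #2 SA[2]=8  'bacbeafdc'
  #3 SA[3]=7  'bbacbeafdc'
  #4 SA[4]=3  'bdfgbbacbeafdc'
  #5 SA[5]=11  'beafdc'
  #6 SA[6]=16  'c'
  #7 SA[7]=10  'cbeafdc'
  #8 SA[8]=15  'dc'
  #9 SA[9]=4  'dfgbbacbeafdc'
  #10 SA[10]=12  'eafdc'
  #11 SA[11]=0  'eggbdfgbbacbeafdc'
  #12 SA[12]=14  'fdc'
  #13 SA[13]=5  'fgbbacbeafdc'
  #14 SA[14]=6  'gbbacbeafdc'
  #15 SA[15]=2  'gbdfgbbacbeafdc'
  #16 SA[16]=1  'ggbdfgbbacbeafdc'

[9, 13, 8, 7, 3, 11, 16, 10, 15, 4, 12, 0, 14, 5, 6, 2, 1]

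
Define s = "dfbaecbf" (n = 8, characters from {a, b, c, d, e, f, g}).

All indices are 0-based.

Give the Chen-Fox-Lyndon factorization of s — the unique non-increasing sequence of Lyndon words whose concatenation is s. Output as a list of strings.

["df", "b", "aecbf"]

emit factor 1: 'df' (i=0, period=2)
emit factor 2: 'b' (i=2, period=1)
emit factor 3: 'aecbf' (i=3, period=5)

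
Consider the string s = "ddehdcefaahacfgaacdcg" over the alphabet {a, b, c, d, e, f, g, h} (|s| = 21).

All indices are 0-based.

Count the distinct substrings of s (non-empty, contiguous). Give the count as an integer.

214

rank→(start, suffix):
  0 → (15, 'aacdcg')
  1 → (8, 'aahacfgaacdcg')
  2 → (16, 'acdcg')
  3 → (11, 'acfgaacdcg')
  4 → (9, 'ahacfgaacdcg')
  5 → (17, 'cdcg')
  6 → (5, 'cefaahacfgaacdcg')
  7 → (12, 'cfgaacdcg')
  8 → (19, 'cg')
  9 → (4, 'dcefaahacfgaacdcg')
  10 → (18, 'dcg')
  11 → (0, 'ddehdcefaahacfgaacdcg')
  12 → (1, 'dehdcefaahacfgaacdcg')
  13 → (6, 'efaahacfgaacdcg')
  14 → (2, 'ehdcefaahacfgaacdcg')
  15 → (7, 'faahacfgaacdcg')
  16 → (13, 'fgaacdcg')
  17 → (20, 'g')
  18 → (14, 'gaacdcg')
  19 → (10, 'hacfgaacdcg')
  20 → (3, 'hdcefaahacfgaacdcg')

SA = [15, 8, 16, 11, 9, 17, 5, 12, 19, 4, 18, 0, 1, 6, 2, 7, 13, 20, 14, 10, 3]
rank  pair      lcp
   1  s[15:],s[8:]  2  'aa'
   2  s[8:],s[16:]  1  'a'
   3  s[16:],s[11:]  2  'ac'
   4  s[11:],s[9:]  1  'a'
   5  s[9:],s[17:]  0  ''
   6  s[17:],s[5:]  1  'c'
   7  s[5:],s[12:]  1  'c'
   8  s[12:],s[19:]  1  'c'
   9  s[19:],s[4:]  0  ''
  10  s[4:],s[18:]  2  'dc'
  11  s[18:],s[0:]  1  'd'
  12  s[0:],s[1:]  1  'd'
  13  s[1:],s[6:]  0  ''
  14  s[6:],s[2:]  1  'e'
  15  s[2:],s[7:]  0  ''
  16  s[7:],s[13:]  1  'f'
  17  s[13:],s[20:]  0  ''
  18  s[20:],s[14:]  1  'g'
  19  s[14:],s[10:]  0  ''
  20  s[10:],s[3:]  1  'h'

n(n+1)/2 = 21·22/2 = 231
Σ LCP = 0 + 2 + 1 + 2 + 1 + 0 + 1 + 1 + 1 + 0 + 2 + 1 + 1 + 0 + 1 + 0 + 1 + 0 + 1 + 0 + 1 = 17
distinct = 231 − 17 = 214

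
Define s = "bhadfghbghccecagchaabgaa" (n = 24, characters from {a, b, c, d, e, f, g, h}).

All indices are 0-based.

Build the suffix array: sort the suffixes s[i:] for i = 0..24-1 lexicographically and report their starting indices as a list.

[23, 22, 18, 19, 2, 14, 20, 7, 0, 13, 10, 11, 16, 3, 12, 4, 21, 15, 5, 8, 17, 1, 6, 9]

rank | idx | suffix
   0 |  23 | a
   1 |  22 | aa
   2 |  18 | aabgaa
   3 |  19 | abgaa
   4 |   2 | adfghbghccecagchaabgaa
   5 |  14 | agchaabgaa
   6 |  20 | bgaa
   7 |   7 | bghccecagchaabgaa
   8 |   0 | bhadfghbghccecagchaabgaa
   9 |  13 | cagchaabgaa
  10 |  10 | ccecagchaabgaa
  11 |  11 | cecagchaabgaa
  12 |  16 | chaabgaa
  13 |   3 | dfghbghccecagchaabgaa
  14 |  12 | ecagchaabgaa
  15 |   4 | fghbghccecagchaabgaa
  16 |  21 | gaa
  17 |  15 | gchaabgaa
  18 |   5 | ghbghccecagchaabgaa
  19 |   8 | ghccecagchaabgaa
  20 |  17 | haabgaa
  21 |   1 | hadfghbghccecagchaabgaa
  22 |   6 | hbghccecagchaabgaa
  23 |   9 | hccecagchaabgaa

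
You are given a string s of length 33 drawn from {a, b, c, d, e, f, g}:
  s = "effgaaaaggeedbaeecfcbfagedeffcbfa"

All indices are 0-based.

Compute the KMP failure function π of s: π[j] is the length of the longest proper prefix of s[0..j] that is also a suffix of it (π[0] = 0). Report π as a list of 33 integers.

[0, 0, 0, 0, 0, 0, 0, 0, 0, 0, 1, 1, 0, 0, 0, 1, 1, 0, 0, 0, 0, 0, 0, 0, 1, 0, 1, 2, 3, 0, 0, 0, 0]

π[0] = 0
j=1 s[j]='f': π[1]=0 (border '')
j=2 s[j]='f': π[2]=0 (border '')
j=3 s[j]='g': π[3]=0 (border '')
j=4 s[j]='a': π[4]=0 (border '')
j=5 s[j]='a': π[5]=0 (border '')
j=6 s[j]='a': π[6]=0 (border '')
j=7 s[j]='a': π[7]=0 (border '')
j=8 s[j]='g': π[8]=0 (border '')
j=9 s[j]='g': π[9]=0 (border '')
j=10 s[j]='e': π[10]=1 (border 'e')
j=11 s[j]='e': k: 1→0; π[11]=1 (border 'e')
j=12 s[j]='d': k: 1→0; π[12]=0 (border '')
j=13 s[j]='b': π[13]=0 (border '')
j=14 s[j]='a': π[14]=0 (border '')
j=15 s[j]='e': π[15]=1 (border 'e')
j=16 s[j]='e': k: 1→0; π[16]=1 (border 'e')
j=17 s[j]='c': k: 1→0; π[17]=0 (border '')
j=18 s[j]='f': π[18]=0 (border '')
j=19 s[j]='c': π[19]=0 (border '')
j=20 s[j]='b': π[20]=0 (border '')
j=21 s[j]='f': π[21]=0 (border '')
j=22 s[j]='a': π[22]=0 (border '')
j=23 s[j]='g': π[23]=0 (border '')
j=24 s[j]='e': π[24]=1 (border 'e')
j=25 s[j]='d': k: 1→0; π[25]=0 (border '')
j=26 s[j]='e': π[26]=1 (border 'e')
j=27 s[j]='f': π[27]=2 (border 'ef')
j=28 s[j]='f': π[28]=3 (border 'eff')
j=29 s[j]='c': k: 3→0; π[29]=0 (border '')
j=30 s[j]='b': π[30]=0 (border '')
j=31 s[j]='f': π[31]=0 (border '')
j=32 s[j]='a': π[32]=0 (border '')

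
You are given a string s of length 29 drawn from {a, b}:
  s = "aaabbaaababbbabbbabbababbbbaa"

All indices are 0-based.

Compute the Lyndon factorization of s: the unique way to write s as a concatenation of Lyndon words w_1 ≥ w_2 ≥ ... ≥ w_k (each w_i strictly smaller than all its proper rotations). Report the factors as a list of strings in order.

["aaabb", "aaababbbabbbabbababbbb", "a", "a"]

emit factor 1: 'aaabb' (i=0, period=5)
emit factor 2: 'aaababbbabbbabbababbbb' (i=5, period=22)
emit factor 3: 'a' (i=27, period=1)
emit factor 4: 'a' (i=28, period=1)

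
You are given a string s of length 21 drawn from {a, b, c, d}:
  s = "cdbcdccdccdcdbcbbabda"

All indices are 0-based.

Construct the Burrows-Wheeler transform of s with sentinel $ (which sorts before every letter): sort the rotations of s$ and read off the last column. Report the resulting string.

adbbcddabddd$bccbccccc

rank  rotation                last
    0  $cdbcdccdccdcdbcbbabda  a
    1  a$cdbcdccdccdcdbcbbabd  d
    2  abda$cdbcdccdccdcdbcbb  b
    3  babda$cdbcdccdccdcdbcb  b
    4  bbabda$cdbcdccdccdcdbc  c
    5  bcbbabda$cdbcdccdccdcd  d
    6  bcdccdccdcdbcbbabda$cd  d
    7  bda$cdbcdccdccdcdbcbba  a
    8  cbbabda$cdbcdccdccdcdb  b
    9  ccdccdcdbcbbabda$cdbcd  d
   10  ccdcdbcbbabda$cdbcdccd  d
   11  cdbcbbabda$cdbcdccdccd  d
   12  cdbcdccdccdcdbcbbabda$  $
   13  cdccdccdcdbcbbabda$cdb  b
   14  cdccdcdbcbbabda$cdbcdc  c
   15  cdcdbcbbabda$cdbcdccdc  c
   16  da$cdbcdccdccdcdbcbbab  b
   17  dbcbbabda$cdbcdccdccdc  c
   18  dbcdccdccdcdbcbbabda$c  c
   19  dccdccdcdbcbbabda$cdbc  c
   20  dccdcdbcbbabda$cdbcdcc  c
   21  dcdbcbbabda$cdbcdccdcc  c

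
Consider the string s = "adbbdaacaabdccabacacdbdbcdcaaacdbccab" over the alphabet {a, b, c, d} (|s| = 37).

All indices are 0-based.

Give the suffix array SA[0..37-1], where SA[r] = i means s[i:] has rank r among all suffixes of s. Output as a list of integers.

[27, 8, 5, 28, 35, 14, 9, 6, 16, 29, 18, 0, 36, 15, 2, 32, 23, 3, 21, 10, 26, 7, 34, 13, 17, 33, 12, 30, 19, 24, 4, 1, 31, 22, 20, 25, 11]

sorted suffixes:
  #0 SA[0]=27  'aaacdbccab'
  #1 SA[1]=8  'aabdccabacacdbdbcdcaaacdbccab'
  #2 SA[2]=5  'aacaabdccabacacdbdbcdcaaacdbccab'
  #3 SA[3]=28  'aacdbccab'
  #4 SA[4]=35  'ab'
  #5 SA[5]=14  'abacacdbdbcdcaaacdbccab'
  #6 SA[6]=9  'abdccabacacdbdbcdcaaacdbccab'
  #7 SA[7]=6  'acaabdccabacacdbdbcdcaaacdbccab'
  #8 SA[8]=16  'acacdbdbcdcaaacdbccab'
  #9 SA[9]=29  'acdbccab'
  #10 SA[10]=18  'acdbdbcdcaaacdbccab'
  #11 SA[11]=0  'adbbdaacaabdccabacacdbdbcdcaaacdbccab'
  #12 SA[12]=36  'b'
  #13 SA[13]=15  'bacacdbdbcdcaaacdbccab'
  #14 SA[14]=2  'bbdaacaabdccabacacdbdbcdcaaacdbccab'
  #15 SA[15]=32  'bccab'
  #16 SA[16]=23  'bcdcaaacdbccab'
  #17 SA[17]=3  'bdaacaabdccabacacdbdbcdcaaacdbccab'
  #18 SA[18]=21  'bdbcdcaaacdbccab'
  #19 SA[19]=10  'bdccabacacdbdbcdcaaacdbccab'
  #20 SA[20]=26  'caaacdbccab'
  #21 SA[21]=7  'caabdccabacacdbdbcdcaaacdbccab'
  #22 SA[22]=34  'cab'
  #23 SA[23]=13  'cabacacdbdbcdcaaacdbccab'
  #24 SA[24]=17  'cacdbdbcdcaaacdbccab'
  #25 SA[25]=33  'ccab'
  #26 SA[26]=12  'ccabacacdbdbcdcaaacdbccab'
  #27 SA[27]=30  'cdbccab'
  #28 SA[28]=19  'cdbdbcdcaaacdbccab'
  #29 SA[29]=24  'cdcaaacdbccab'
  #30 SA[30]=4  'daacaabdccabacacdbdbcdcaaacdbccab'
  #31 SA[31]=1  'dbbdaacaabdccabacacdbdbcdcaaacdbccab'
  #32 SA[32]=31  'dbccab'
  #33 SA[33]=22  'dbcdcaaacdbccab'
  #34 SA[34]=20  'dbdbcdcaaacdbccab'
  #35 SA[35]=25  'dcaaacdbccab'
  #36 SA[36]=11  'dccabacacdbdbcdcaaacdbccab'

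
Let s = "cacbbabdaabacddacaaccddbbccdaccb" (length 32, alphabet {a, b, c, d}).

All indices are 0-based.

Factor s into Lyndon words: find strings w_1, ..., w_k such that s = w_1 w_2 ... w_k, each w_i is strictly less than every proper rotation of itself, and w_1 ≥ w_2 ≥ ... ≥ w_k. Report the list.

emit factor 1: 'c' (i=0, period=1)
emit factor 2: 'acbb' (i=1, period=4)
emit factor 3: 'abd' (i=5, period=3)
emit factor 4: 'aabacddacaaccddbbccdaccb' (i=8, period=24)

["c", "acbb", "abd", "aabacddacaaccddbbccdaccb"]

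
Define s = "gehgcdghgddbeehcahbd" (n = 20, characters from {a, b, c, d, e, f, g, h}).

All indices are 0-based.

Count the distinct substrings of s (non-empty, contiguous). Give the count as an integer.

rank→(start, suffix):
  0 → (16, 'ahbd')
  1 → (18, 'bd')
  2 → (11, 'beehcahbd')
  3 → (15, 'cahbd')
  4 → (4, 'cdghgddbeehcahbd')
  5 → (19, 'd')
  6 → (10, 'dbeehcahbd')
  7 → (9, 'ddbeehcahbd')
  8 → (5, 'dghgddbeehcahbd')
  9 → (12, 'eehcahbd')
  10 → (13, 'ehcahbd')
  11 → (1, 'ehgcdghgddbeehcahbd')
  12 → (3, 'gcdghgddbeehcahbd')
  13 → (8, 'gddbeehcahbd')
  14 → (0, 'gehgcdghgddbeehcahbd')
  15 → (6, 'ghgddbeehcahbd')
  16 → (17, 'hbd')
  17 → (14, 'hcahbd')
  18 → (2, 'hgcdghgddbeehcahbd')
  19 → (7, 'hgddbeehcahbd')

SA = [16, 18, 11, 15, 4, 19, 10, 9, 5, 12, 13, 1, 3, 8, 0, 6, 17, 14, 2, 7]
[i] adj suffixes → lcp
  [1] 16/18 → 0 ('')
  [2] 18/11 → 1 ('b')
  [3] 11/15 → 0 ('')
  [4] 15/4 → 1 ('c')
  [5] 4/19 → 0 ('')
  [6] 19/10 → 1 ('d')
  [7] 10/9 → 1 ('d')
  [8] 9/5 → 1 ('d')
  [9] 5/12 → 0 ('')
  [10] 12/13 → 1 ('e')
  [11] 13/1 → 2 ('eh')
  [12] 1/3 → 0 ('')
  [13] 3/8 → 1 ('g')
  [14] 8/0 → 1 ('g')
  [15] 0/6 → 1 ('g')
  [16] 6/17 → 0 ('')
  [17] 17/14 → 1 ('h')
  [18] 14/2 → 1 ('h')
  [19] 2/7 → 2 ('hg')

n(n+1)/2 = 20·21/2 = 210
Σ LCP = 0 + 0 + 1 + 0 + 1 + 0 + 1 + 1 + 1 + 0 + 1 + 2 + 0 + 1 + 1 + 1 + 0 + 1 + 1 + 2 = 15
distinct = 210 − 15 = 195

195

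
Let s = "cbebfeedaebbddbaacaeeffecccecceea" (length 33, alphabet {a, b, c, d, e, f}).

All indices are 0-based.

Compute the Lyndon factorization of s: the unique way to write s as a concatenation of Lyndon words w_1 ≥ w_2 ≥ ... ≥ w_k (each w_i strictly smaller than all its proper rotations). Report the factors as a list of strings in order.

emit factor 1: 'c' (i=0, period=1)
emit factor 2: 'bebfeed' (i=1, period=7)
emit factor 3: 'aebbddb' (i=8, period=7)
emit factor 4: 'aacaeeffeccceccee' (i=15, period=17)
emit factor 5: 'a' (i=32, period=1)

["c", "bebfeed", "aebbddb", "aacaeeffeccceccee", "a"]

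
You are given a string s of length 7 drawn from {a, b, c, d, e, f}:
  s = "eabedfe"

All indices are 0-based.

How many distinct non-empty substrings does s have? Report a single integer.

26

sorted suffixes:
  #0 SA[0]=1  'abedfe'
  #1 SA[1]=2  'bedfe'
  #2 SA[2]=4  'dfe'
  #3 SA[3]=6  'e'
  #4 SA[4]=0  'eabedfe'
  #5 SA[5]=3  'edfe'
  #6 SA[6]=5  'fe'

SA = [1, 2, 4, 6, 0, 3, 5]
rank  pair      lcp
   1  s[1:],s[2:]  0  ''
   2  s[2:],s[4:]  0  ''
   3  s[4:],s[6:]  0  ''
   4  s[6:],s[0:]  1  'e'
   5  s[0:],s[3:]  1  'e'
   6  s[3:],s[5:]  0  ''

n(n+1)/2 = 7·8/2 = 28
Σ LCP = 0 + 0 + 0 + 0 + 1 + 1 + 0 = 2
distinct = 28 − 2 = 26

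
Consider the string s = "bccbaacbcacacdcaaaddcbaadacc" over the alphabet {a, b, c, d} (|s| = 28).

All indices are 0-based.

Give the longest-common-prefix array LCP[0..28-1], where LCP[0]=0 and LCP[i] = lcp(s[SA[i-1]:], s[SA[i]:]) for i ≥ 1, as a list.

sorted suffixes:
  #0 SA[0]=15  'aaaddcbaadacc'
  #1 SA[1]=4  'aacbcacacdcaaaddcbaadacc'
  #2 SA[2]=22  'aadacc'
  #3 SA[3]=16  'aaddcbaadacc'
  #4 SA[4]=9  'acacdcaaaddcbaadacc'
  #5 SA[5]=5  'acbcacacdcaaaddcbaadacc'
  #6 SA[6]=25  'acc'
  #7 SA[7]=11  'acdcaaaddcbaadacc'
  #8 SA[8]=23  'adacc'
  #9 SA[9]=17  'addcbaadacc'
  #10 SA[10]=3  'baacbcacacdcaaaddcbaadacc'
  #11 SA[11]=21  'baadacc'
  #12 SA[12]=7  'bcacacdcaaaddcbaadacc'
  #13 SA[13]=0  'bccbaacbcacacdcaaaddcbaadacc'
  #14 SA[14]=27  'c'
  #15 SA[15]=14  'caaaddcbaadacc'
  #16 SA[16]=8  'cacacdcaaaddcbaadacc'
  #17 SA[17]=10  'cacdcaaaddcbaadacc'
  #18 SA[18]=2  'cbaacbcacacdcaaaddcbaadacc'
  #19 SA[19]=20  'cbaadacc'
  #20 SA[20]=6  'cbcacacdcaaaddcbaadacc'
  #21 SA[21]=26  'cc'
  #22 SA[22]=1  'ccbaacbcacacdcaaaddcbaadacc'
  #23 SA[23]=12  'cdcaaaddcbaadacc'
  #24 SA[24]=24  'dacc'
  #25 SA[25]=13  'dcaaaddcbaadacc'
  #26 SA[26]=19  'dcbaadacc'
  #27 SA[27]=18  'ddcbaadacc'

SA = [15, 4, 22, 16, 9, 5, 25, 11, 23, 17, 3, 21, 7, 0, 27, 14, 8, 10, 2, 20, 6, 26, 1, 12, 24, 13, 19, 18]
rank  pair      lcp
   1  s[15:],s[4:]  2  'aa'
   2  s[4:],s[22:]  2  'aa'
   3  s[22:],s[16:]  3  'aad'
   4  s[16:],s[9:]  1  'a'
   5  s[9:],s[5:]  2  'ac'
   6  s[5:],s[25:]  2  'ac'
   7  s[25:],s[11:]  2  'ac'
   8  s[11:],s[23:]  1  'a'
   9  s[23:],s[17:]  2  'ad'
  10  s[17:],s[3:]  0  ''
  11  s[3:],s[21:]  3  'baa'
  12  s[21:],s[7:]  1  'b'
  13  s[7:],s[0:]  2  'bc'
  14  s[0:],s[27:]  0  ''
  15  s[27:],s[14:]  1  'c'
  16  s[14:],s[8:]  2  'ca'
  17  s[8:],s[10:]  3  'cac'
  18  s[10:],s[2:]  1  'c'
  19  s[2:],s[20:]  4  'cbaa'
  20  s[20:],s[6:]  2  'cb'
  21  s[6:],s[26:]  1  'c'
  22  s[26:],s[1:]  2  'cc'
  23  s[1:],s[12:]  1  'c'
  24  s[12:],s[24:]  0  ''
  25  s[24:],s[13:]  1  'd'
  26  s[13:],s[19:]  2  'dc'
  27  s[19:],s[18:]  1  'd'

[0, 2, 2, 3, 1, 2, 2, 2, 1, 2, 0, 3, 1, 2, 0, 1, 2, 3, 1, 4, 2, 1, 2, 1, 0, 1, 2, 1]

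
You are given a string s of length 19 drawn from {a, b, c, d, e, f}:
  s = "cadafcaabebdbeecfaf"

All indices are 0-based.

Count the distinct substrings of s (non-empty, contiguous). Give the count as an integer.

sorted suffixes:
  #0 SA[0]=6  'aabebdbeecfaf'
  #1 SA[1]=7  'abebdbeecfaf'
  #2 SA[2]=1  'adafcaabebdbeecfaf'
  #3 SA[3]=17  'af'
  #4 SA[4]=3  'afcaabebdbeecfaf'
  #5 SA[5]=10  'bdbeecfaf'
  #6 SA[6]=8  'bebdbeecfaf'
  #7 SA[7]=12  'beecfaf'
  #8 SA[8]=5  'caabebdbeecfaf'
  #9 SA[9]=0  'cadafcaabebdbeecfaf'
  #10 SA[10]=15  'cfaf'
  #11 SA[11]=2  'dafcaabebdbeecfaf'
  #12 SA[12]=11  'dbeecfaf'
  #13 SA[13]=9  'ebdbeecfaf'
  #14 SA[14]=14  'ecfaf'
  #15 SA[15]=13  'eecfaf'
  #16 SA[16]=18  'f'
  #17 SA[17]=16  'faf'
  #18 SA[18]=4  'fcaabebdbeecfaf'

SA = [6, 7, 1, 17, 3, 10, 8, 12, 5, 0, 15, 2, 11, 9, 14, 13, 18, 16, 4]
i: (SA[i-1],SA[i]) lcp shared
  1: (6,7) 1 'a'
  2: (7,1) 1 'a'
  3: (1,17) 1 'a'
  4: (17,3) 2 'af'
  5: (3,10) 0 ''
  6: (10,8) 1 'b'
  7: (8,12) 2 'be'
  8: (12,5) 0 ''
  9: (5,0) 2 'ca'
  10: (0,15) 1 'c'
  11: (15,2) 0 ''
  12: (2,11) 1 'd'
  13: (11,9) 0 ''
  14: (9,14) 1 'e'
  15: (14,13) 1 'e'
  16: (13,18) 0 ''
  17: (18,16) 1 'f'
  18: (16,4) 1 'f'

n(n+1)/2 = 19·20/2 = 190
Σ LCP = 0 + 1 + 1 + 1 + 2 + 0 + 1 + 2 + 0 + 2 + 1 + 0 + 1 + 0 + 1 + 1 + 0 + 1 + 1 = 16
distinct = 190 − 16 = 174

174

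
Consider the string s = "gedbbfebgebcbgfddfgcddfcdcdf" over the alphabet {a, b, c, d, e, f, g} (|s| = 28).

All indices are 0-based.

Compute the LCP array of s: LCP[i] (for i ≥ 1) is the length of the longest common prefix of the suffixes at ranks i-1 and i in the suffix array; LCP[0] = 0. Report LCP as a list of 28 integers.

[0, 1, 1, 1, 2, 0, 1, 2, 2, 0, 1, 1, 3, 1, 2, 2, 0, 2, 1, 0, 1, 1, 1, 1, 0, 1, 2, 1]

rank→(start, suffix):
  0 → (3, 'bbfebgebcbgfddfgcddfcdcdf')
  1 → (10, 'bcbgfddfgcddfcdcdf')
  2 → (4, 'bfebgebcbgfddfgcddfcdcdf')
  3 → (7, 'bgebcbgfddfgcddfcdcdf')
  4 → (12, 'bgfddfgcddfcdcdf')
  5 → (11, 'cbgfddfgcddfcdcdf')
  6 → (23, 'cdcdf')
  7 → (19, 'cddfcdcdf')
  8 → (25, 'cdf')
  9 → (2, 'dbbfebgebcbgfddfgcddfcdcdf')
  10 → (24, 'dcdf')
  11 → (20, 'ddfcdcdf')
  12 → (15, 'ddfgcddfcdcdf')
  13 → (26, 'df')
  14 → (21, 'dfcdcdf')
  15 → (16, 'dfgcddfcdcdf')
  16 → (9, 'ebcbgfddfgcddfcdcdf')
  17 → (6, 'ebgebcbgfddfgcddfcdcdf')
  18 → (1, 'edbbfebgebcbgfddfgcddfcdcdf')
  19 → (27, 'f')
  20 → (22, 'fcdcdf')
  21 → (14, 'fddfgcddfcdcdf')
  22 → (5, 'febgebcbgfddfgcddfcdcdf')
  23 → (17, 'fgcddfcdcdf')
  24 → (18, 'gcddfcdcdf')
  25 → (8, 'gebcbgfddfgcddfcdcdf')
  26 → (0, 'gedbbfebgebcbgfddfgcddfcdcdf')
  27 → (13, 'gfddfgcddfcdcdf')

SA = [3, 10, 4, 7, 12, 11, 23, 19, 25, 2, 24, 20, 15, 26, 21, 16, 9, 6, 1, 27, 22, 14, 5, 17, 18, 8, 0, 13]
i: (SA[i-1],SA[i]) lcp shared
  1: (3,10) 1 'b'
  2: (10,4) 1 'b'
  3: (4,7) 1 'b'
  4: (7,12) 2 'bg'
  5: (12,11) 0 ''
  6: (11,23) 1 'c'
  7: (23,19) 2 'cd'
  8: (19,25) 2 'cd'
  9: (25,2) 0 ''
  10: (2,24) 1 'd'
  11: (24,20) 1 'd'
  12: (20,15) 3 'ddf'
  13: (15,26) 1 'd'
  14: (26,21) 2 'df'
  15: (21,16) 2 'df'
  16: (16,9) 0 ''
  17: (9,6) 2 'eb'
  18: (6,1) 1 'e'
  19: (1,27) 0 ''
  20: (27,22) 1 'f'
  21: (22,14) 1 'f'
  22: (14,5) 1 'f'
  23: (5,17) 1 'f'
  24: (17,18) 0 ''
  25: (18,8) 1 'g'
  26: (8,0) 2 'ge'
  27: (0,13) 1 'g'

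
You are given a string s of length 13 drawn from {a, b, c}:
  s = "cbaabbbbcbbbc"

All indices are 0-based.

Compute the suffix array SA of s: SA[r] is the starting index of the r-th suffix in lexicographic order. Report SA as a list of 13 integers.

[2, 3, 1, 4, 9, 5, 10, 6, 11, 7, 12, 0, 8]

sorted suffixes:
  #0 SA[0]=2  'aabbbbcbbbc'
  #1 SA[1]=3  'abbbbcbbbc'
  #2 SA[2]=1  'baabbbbcbbbc'
  #3 SA[3]=4  'bbbbcbbbc'
  #4 SA[4]=9  'bbbc'
  #5 SA[5]=5  'bbbcbbbc'
  #6 SA[6]=10  'bbc'
  #7 SA[7]=6  'bbcbbbc'
  #8 SA[8]=11  'bc'
  #9 SA[9]=7  'bcbbbc'
  #10 SA[10]=12  'c'
  #11 SA[11]=0  'cbaabbbbcbbbc'
  #12 SA[12]=8  'cbbbc'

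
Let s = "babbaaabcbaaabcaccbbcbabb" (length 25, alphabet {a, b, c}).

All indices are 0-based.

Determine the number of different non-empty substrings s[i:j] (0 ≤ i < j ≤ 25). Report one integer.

272

rank | idx | suffix
   0 |  10 | aaabcaccbbcbabb
   1 |   4 | aaabcbaaabcaccbbcbabb
   2 |  11 | aabcaccbbcbabb
   3 |   5 | aabcbaaabcaccbbcbabb
   4 |  22 | abb
   5 |   1 | abbaaabcbaaabcaccbbcbabb
   6 |  12 | abcaccbbcbabb
   7 |   6 | abcbaaabcaccbbcbabb
   8 |  15 | accbbcbabb
   9 |  24 | b
  10 |   9 | baaabcaccbbcbabb
  11 |   3 | baaabcbaaabcaccbbcbabb
  12 |  21 | babb
  13 |   0 | babbaaabcbaaabcaccbbcbabb
  14 |  23 | bb
  15 |   2 | bbaaabcbaaabcaccbbcbabb
  16 |  18 | bbcbabb
  17 |  13 | bcaccbbcbabb
  18 |   7 | bcbaaabcaccbbcbabb
  19 |  19 | bcbabb
  20 |  14 | caccbbcbabb
  21 |   8 | cbaaabcaccbbcbabb
  22 |  20 | cbabb
  23 |  17 | cbbcbabb
  24 |  16 | ccbbcbabb

SA = [10, 4, 11, 5, 22, 1, 12, 6, 15, 24, 9, 3, 21, 0, 23, 2, 18, 13, 7, 19, 14, 8, 20, 17, 16]
[i] adj suffixes → lcp
  [1] 10/4 → 5 ('aaabc')
  [2] 4/11 → 2 ('aa')
  [3] 11/5 → 4 ('aabc')
  [4] 5/22 → 1 ('a')
  [5] 22/1 → 3 ('abb')
  [6] 1/12 → 2 ('ab')
  [7] 12/6 → 3 ('abc')
  [8] 6/15 → 1 ('a')
  [9] 15/24 → 0 ('')
  [10] 24/9 → 1 ('b')
  [11] 9/3 → 6 ('baaabc')
  [12] 3/21 → 2 ('ba')
  [13] 21/0 → 4 ('babb')
  [14] 0/23 → 1 ('b')
  [15] 23/2 → 2 ('bb')
  [16] 2/18 → 2 ('bb')
  [17] 18/13 → 1 ('b')
  [18] 13/7 → 2 ('bc')
  [19] 7/19 → 4 ('bcba')
  [20] 19/14 → 0 ('')
  [21] 14/8 → 1 ('c')
  [22] 8/20 → 3 ('cba')
  [23] 20/17 → 2 ('cb')
  [24] 17/16 → 1 ('c')

n(n+1)/2 = 25·26/2 = 325
Σ LCP = 0 + 5 + 2 + 4 + 1 + 3 + 2 + 3 + 1 + 0 + 1 + 6 + 2 + 4 + 1 + 2 + 2 + 1 + 2 + 4 + 0 + 1 + 3 + 2 + 1 = 53
distinct = 325 − 53 = 272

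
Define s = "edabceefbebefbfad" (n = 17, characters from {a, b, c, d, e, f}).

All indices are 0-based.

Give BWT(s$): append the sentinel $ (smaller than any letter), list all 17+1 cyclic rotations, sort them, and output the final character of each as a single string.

rank  rotation            last
    0  $edabceefbebefbfad  d
    1  abceefbebefbfad$ed  d
    2  ad$edabceefbebefbf  f
    3  bceefbebefbfad$eda  a
    4  bebefbfad$edabceef  f
    5  befbfad$edabceefbe  e
    6  bfad$edabceefbebef  f
    7  ceefbebefbfad$edab  b
    8  d$edabceefbebefbfa  a
    9  dabceefbebefbfad$e  e
   10  ebefbfad$edabceefb  b
   11  edabceefbebefbfad$  $
   12  eefbebefbfad$edabc  c
   13  efbebefbfad$edabce  e
   14  efbfad$edabceefbeb  b
   15  fad$edabceefbebefb  b
   16  fbebefbfad$edabcee  e
   17  fbfad$edabceefbebe  e

ddfafefbaeb$cebbee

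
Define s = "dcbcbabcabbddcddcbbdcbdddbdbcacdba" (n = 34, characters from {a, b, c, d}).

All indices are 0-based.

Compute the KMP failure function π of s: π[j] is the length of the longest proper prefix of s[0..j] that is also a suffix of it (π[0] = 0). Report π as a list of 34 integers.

[0, 0, 0, 0, 0, 0, 0, 0, 0, 0, 0, 1, 1, 2, 1, 1, 2, 3, 0, 1, 2, 3, 1, 1, 1, 0, 1, 0, 0, 0, 0, 1, 0, 0]

π[0] = 0
j=1 s[j]='c': π[1]=0 (border '')
j=2 s[j]='b': π[2]=0 (border '')
j=3 s[j]='c': π[3]=0 (border '')
j=4 s[j]='b': π[4]=0 (border '')
j=5 s[j]='a': π[5]=0 (border '')
j=6 s[j]='b': π[6]=0 (border '')
j=7 s[j]='c': π[7]=0 (border '')
j=8 s[j]='a': π[8]=0 (border '')
j=9 s[j]='b': π[9]=0 (border '')
j=10 s[j]='b': π[10]=0 (border '')
j=11 s[j]='d': π[11]=1 (border 'd')
j=12 s[j]='d': k: 1→0; π[12]=1 (border 'd')
j=13 s[j]='c': π[13]=2 (border 'dc')
j=14 s[j]='d': k: 2→0; π[14]=1 (border 'd')
j=15 s[j]='d': k: 1→0; π[15]=1 (border 'd')
j=16 s[j]='c': π[16]=2 (border 'dc')
j=17 s[j]='b': π[17]=3 (border 'dcb')
j=18 s[j]='b': k: 3→0; π[18]=0 (border '')
j=19 s[j]='d': π[19]=1 (border 'd')
j=20 s[j]='c': π[20]=2 (border 'dc')
j=21 s[j]='b': π[21]=3 (border 'dcb')
j=22 s[j]='d': k: 3→0; π[22]=1 (border 'd')
j=23 s[j]='d': k: 1→0; π[23]=1 (border 'd')
j=24 s[j]='d': k: 1→0; π[24]=1 (border 'd')
j=25 s[j]='b': k: 1→0; π[25]=0 (border '')
j=26 s[j]='d': π[26]=1 (border 'd')
j=27 s[j]='b': k: 1→0; π[27]=0 (border '')
j=28 s[j]='c': π[28]=0 (border '')
j=29 s[j]='a': π[29]=0 (border '')
j=30 s[j]='c': π[30]=0 (border '')
j=31 s[j]='d': π[31]=1 (border 'd')
j=32 s[j]='b': k: 1→0; π[32]=0 (border '')
j=33 s[j]='a': π[33]=0 (border '')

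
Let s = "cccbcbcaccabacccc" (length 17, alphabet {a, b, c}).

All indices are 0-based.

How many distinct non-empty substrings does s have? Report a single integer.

126

sorted suffixes:
  #0 SA[0]=10  'abacccc'
  #1 SA[1]=7  'accabacccc'
  #2 SA[2]=12  'acccc'
  #3 SA[3]=11  'bacccc'
  #4 SA[4]=5  'bcaccabacccc'
  #5 SA[5]=3  'bcbcaccabacccc'
  #6 SA[6]=16  'c'
  #7 SA[7]=9  'cabacccc'
  #8 SA[8]=6  'caccabacccc'
  #9 SA[9]=4  'cbcaccabacccc'
  #10 SA[10]=2  'cbcbcaccabacccc'
  #11 SA[11]=15  'cc'
  #12 SA[12]=8  'ccabacccc'
  #13 SA[13]=1  'ccbcbcaccabacccc'
  #14 SA[14]=14  'ccc'
  #15 SA[15]=0  'cccbcbcaccabacccc'
  #16 SA[16]=13  'cccc'

SA = [10, 7, 12, 11, 5, 3, 16, 9, 6, 4, 2, 15, 8, 1, 14, 0, 13]
i: (SA[i-1],SA[i]) lcp shared
  1: (10,7) 1 'a'
  2: (7,12) 3 'acc'
  3: (12,11) 0 ''
  4: (11,5) 1 'b'
  5: (5,3) 2 'bc'
  6: (3,16) 0 ''
  7: (16,9) 1 'c'
  8: (9,6) 2 'ca'
  9: (6,4) 1 'c'
  10: (4,2) 3 'cbc'
  11: (2,15) 1 'c'
  12: (15,8) 2 'cc'
  13: (8,1) 2 'cc'
  14: (1,14) 2 'cc'
  15: (14,0) 3 'ccc'
  16: (0,13) 3 'ccc'

n(n+1)/2 = 17·18/2 = 153
Σ LCP = 0 + 1 + 3 + 0 + 1 + 2 + 0 + 1 + 2 + 1 + 3 + 1 + 2 + 2 + 2 + 3 + 3 = 27
distinct = 153 − 27 = 126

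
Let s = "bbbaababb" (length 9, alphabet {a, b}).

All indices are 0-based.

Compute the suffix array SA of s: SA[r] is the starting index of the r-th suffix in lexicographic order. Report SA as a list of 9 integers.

[3, 4, 6, 8, 2, 5, 7, 1, 0]

rank | idx | suffix
   0 |   3 | aababb
   1 |   4 | ababb
   2 |   6 | abb
   3 |   8 | b
   4 |   2 | baababb
   5 |   5 | babb
   6 |   7 | bb
   7 |   1 | bbaababb
   8 |   0 | bbbaababb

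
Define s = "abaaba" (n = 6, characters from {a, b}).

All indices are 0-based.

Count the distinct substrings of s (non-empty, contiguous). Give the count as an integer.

rank | idx | suffix
   0 |   5 | a
   1 |   2 | aaba
   2 |   3 | aba
   3 |   0 | abaaba
   4 |   4 | ba
   5 |   1 | baaba

SA = [5, 2, 3, 0, 4, 1]
rank  pair      lcp
   1  s[5:],s[2:]  1  'a'
   2  s[2:],s[3:]  1  'a'
   3  s[3:],s[0:]  3  'aba'
   4  s[0:],s[4:]  0  ''
   5  s[4:],s[1:]  2  'ba'

n(n+1)/2 = 6·7/2 = 21
Σ LCP = 0 + 1 + 1 + 3 + 0 + 2 = 7
distinct = 21 − 7 = 14

14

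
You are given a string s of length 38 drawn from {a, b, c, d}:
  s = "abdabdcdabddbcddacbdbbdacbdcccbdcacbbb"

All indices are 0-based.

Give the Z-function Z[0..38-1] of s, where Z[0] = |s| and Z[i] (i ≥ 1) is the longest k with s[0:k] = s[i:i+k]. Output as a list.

Z[0]=38
i=1: fresh scan; Z[1]=0
i=2: fresh scan; Z[2]=0
i=3: fresh scan; Z[3]=3 scan→box=[3,6)
i=4: min(r-i=2, Z[1]=0)=0; Z[4]=0
i=5: min(r-i=1, Z[2]=0)=0; Z[5]=0
i=6: fresh scan; Z[6]=0
i=7: fresh scan; Z[7]=0
i=8: fresh scan; Z[8]=3 scan→box=[8,11)
i=9: min(r-i=2, Z[1]=0)=0; Z[9]=0
i=10: min(r-i=1, Z[2]=0)=0; Z[10]=0
i=11: fresh scan; Z[11]=0
i=12: fresh scan; Z[12]=0
i=13: fresh scan; Z[13]=0
i=14: fresh scan; Z[14]=0
i=15: fresh scan; Z[15]=0
i=16: fresh scan; Z[16]=1 scan→box=[16,17)
i=17: fresh scan; Z[17]=0
i=18: fresh scan; Z[18]=0
i=19: fresh scan; Z[19]=0
i=20: fresh scan; Z[20]=0
i=21: fresh scan; Z[21]=0
i=22: fresh scan; Z[22]=0
i=23: fresh scan; Z[23]=1 scan→box=[23,24)
i=24: fresh scan; Z[24]=0
i=25: fresh scan; Z[25]=0
i=26: fresh scan; Z[26]=0
i=27: fresh scan; Z[27]=0
i=28: fresh scan; Z[28]=0
i=29: fresh scan; Z[29]=0
i=30: fresh scan; Z[30]=0
i=31: fresh scan; Z[31]=0
i=32: fresh scan; Z[32]=0
i=33: fresh scan; Z[33]=1 scan→box=[33,34)
i=34: fresh scan; Z[34]=0
i=35: fresh scan; Z[35]=0
i=36: fresh scan; Z[36]=0
i=37: fresh scan; Z[37]=0

[38, 0, 0, 3, 0, 0, 0, 0, 3, 0, 0, 0, 0, 0, 0, 0, 1, 0, 0, 0, 0, 0, 0, 1, 0, 0, 0, 0, 0, 0, 0, 0, 0, 1, 0, 0, 0, 0]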